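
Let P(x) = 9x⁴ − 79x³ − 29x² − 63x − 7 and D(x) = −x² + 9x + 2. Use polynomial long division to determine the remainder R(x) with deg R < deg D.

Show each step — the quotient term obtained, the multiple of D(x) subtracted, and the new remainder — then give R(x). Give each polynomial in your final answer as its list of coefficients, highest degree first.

R = [4, 7]

Step 1: lead(9x⁴ − 79x³ − 29x² − 63x − 7) ÷ lead(D) = 9x⁴ ÷ −x² = −9x². Subtract (−9x²)·D = 9x⁴ − 81x³ − 18x². Remainder: 2x³ − 11x² − 63x − 7.
Step 2: lead(2x³ − 11x² − 63x − 7) ÷ lead(D) = 2x³ ÷ −x² = −2x. Subtract (−2x)·D = 2x³ − 18x² − 4x. Remainder: 7x² − 59x − 7.
Step 3: lead(7x² − 59x − 7) ÷ lead(D) = 7x² ÷ −x² = −7. Subtract (−7)·D = 7x² − 63x − 14. Remainder: 4x + 7.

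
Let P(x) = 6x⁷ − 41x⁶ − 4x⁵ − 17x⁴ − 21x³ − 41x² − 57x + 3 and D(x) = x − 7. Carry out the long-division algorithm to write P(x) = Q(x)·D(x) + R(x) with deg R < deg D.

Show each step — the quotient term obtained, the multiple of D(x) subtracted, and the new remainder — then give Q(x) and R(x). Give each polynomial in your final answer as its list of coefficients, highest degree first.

Q = [6, 1, 3, 4, 7, 8, -1]; R = [-4]

Step 1: lead(6x⁷ − 41x⁶ − 4x⁵ − 17x⁴ − 21x³ − 41x² − 57x + 3) ÷ lead(D) = 6x⁷ ÷ x = 6x⁶. Subtract (6x⁶)·D = 6x⁷ − 42x⁶. Remainder: x⁶ − 4x⁵ − 17x⁴ − 21x³ − 41x² − 57x + 3.
Step 2: lead(x⁶ − 4x⁵ − 17x⁴ − 21x³ − 41x² − 57x + 3) ÷ lead(D) = x⁶ ÷ x = x⁵. Subtract (x⁵)·D = x⁶ − 7x⁵. Remainder: 3x⁵ − 17x⁴ − 21x³ − 41x² − 57x + 3.
Step 3: lead(3x⁵ − 17x⁴ − 21x³ − 41x² − 57x + 3) ÷ lead(D) = 3x⁵ ÷ x = 3x⁴. Subtract (3x⁴)·D = 3x⁵ − 21x⁴. Remainder: 4x⁴ − 21x³ − 41x² − 57x + 3.
Step 4: lead(4x⁴ − 21x³ − 41x² − 57x + 3) ÷ lead(D) = 4x⁴ ÷ x = 4x³. Subtract (4x³)·D = 4x⁴ − 28x³. Remainder: 7x³ − 41x² − 57x + 3.
Step 5: lead(7x³ − 41x² − 57x + 3) ÷ lead(D) = 7x³ ÷ x = 7x². Subtract (7x²)·D = 7x³ − 49x². Remainder: 8x² − 57x + 3.
Step 6: lead(8x² − 57x + 3) ÷ lead(D) = 8x² ÷ x = 8x. Subtract (8x)·D = 8x² − 56x. Remainder: −x + 3.
Step 7: lead(−x + 3) ÷ lead(D) = −x ÷ x = −1. Subtract (−1)·D = −x + 7. Remainder: −4.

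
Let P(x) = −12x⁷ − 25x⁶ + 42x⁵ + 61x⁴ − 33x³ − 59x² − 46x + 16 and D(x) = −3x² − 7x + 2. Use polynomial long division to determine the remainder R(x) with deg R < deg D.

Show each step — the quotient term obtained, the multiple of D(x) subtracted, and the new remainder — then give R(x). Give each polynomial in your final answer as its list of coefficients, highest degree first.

R = [0]

Step 1: lead(−12x⁷ − 25x⁶ + 42x⁵ + 61x⁴ − 33x³ − 59x² − 46x + 16) ÷ lead(D) = −12x⁷ ÷ −3x² = 4x⁵. Subtract (4x⁵)·D = −12x⁷ − 28x⁶ + 8x⁵. Remainder: 3x⁶ + 34x⁵ + 61x⁴ − 33x³ − 59x² − 46x + 16.
Step 2: lead(3x⁶ + 34x⁵ + 61x⁴ − 33x³ − 59x² − 46x + 16) ÷ lead(D) = 3x⁶ ÷ −3x² = −x⁴. Subtract (−x⁴)·D = 3x⁶ + 7x⁵ − 2x⁴. Remainder: 27x⁵ + 63x⁴ − 33x³ − 59x² − 46x + 16.
Step 3: lead(27x⁵ + 63x⁴ − 33x³ − 59x² − 46x + 16) ÷ lead(D) = 27x⁵ ÷ −3x² = −9x³. Subtract (−9x³)·D = 27x⁵ + 63x⁴ − 18x³. Remainder: −15x³ − 59x² − 46x + 16.
Step 4: lead(−15x³ − 59x² − 46x + 16) ÷ lead(D) = −15x³ ÷ −3x² = 5x. Subtract (5x)·D = −15x³ − 35x² + 10x. Remainder: −24x² − 56x + 16.
Step 5: lead(−24x² − 56x + 16) ÷ lead(D) = −24x² ÷ −3x² = 8. Subtract (8)·D = −24x² − 56x + 16. Remainder: 0.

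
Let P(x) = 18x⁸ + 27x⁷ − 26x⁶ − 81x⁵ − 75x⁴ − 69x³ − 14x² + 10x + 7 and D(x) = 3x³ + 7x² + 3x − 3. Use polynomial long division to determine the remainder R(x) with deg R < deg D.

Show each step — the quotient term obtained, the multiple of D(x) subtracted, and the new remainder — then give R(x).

R(x) = −2x² + x − 2

Step 1: lead(18x⁸ + 27x⁷ − 26x⁶ − 81x⁵ − 75x⁴ − 69x³ − 14x² + 10x + 7) ÷ lead(D) = 18x⁸ ÷ 3x³ = 6x⁵. Subtract (6x⁵)·D = 18x⁸ + 42x⁷ + 18x⁶ − 18x⁵. Remainder: −15x⁷ − 44x⁶ − 63x⁵ − 75x⁴ − 69x³ − 14x² + 10x + 7.
Step 2: lead(−15x⁷ − 44x⁶ − 63x⁵ − 75x⁴ − 69x³ − 14x² + 10x + 7) ÷ lead(D) = −15x⁷ ÷ 3x³ = −5x⁴. Subtract (−5x⁴)·D = −15x⁷ − 35x⁶ − 15x⁵ + 15x⁴. Remainder: −9x⁶ − 48x⁵ − 90x⁴ − 69x³ − 14x² + 10x + 7.
Step 3: lead(−9x⁶ − 48x⁵ − 90x⁴ − 69x³ − 14x² + 10x + 7) ÷ lead(D) = −9x⁶ ÷ 3x³ = −3x³. Subtract (−3x³)·D = −9x⁶ − 21x⁵ − 9x⁴ + 9x³. Remainder: −27x⁵ − 81x⁴ − 78x³ − 14x² + 10x + 7.
Step 4: lead(−27x⁵ − 81x⁴ − 78x³ − 14x² + 10x + 7) ÷ lead(D) = −27x⁵ ÷ 3x³ = −9x². Subtract (−9x²)·D = −27x⁵ − 63x⁴ − 27x³ + 27x². Remainder: −18x⁴ − 51x³ − 41x² + 10x + 7.
Step 5: lead(−18x⁴ − 51x³ − 41x² + 10x + 7) ÷ lead(D) = −18x⁴ ÷ 3x³ = −6x. Subtract (−6x)·D = −18x⁴ − 42x³ − 18x² + 18x. Remainder: −9x³ − 23x² − 8x + 7.
Step 6: lead(−9x³ − 23x² − 8x + 7) ÷ lead(D) = −9x³ ÷ 3x³ = −3. Subtract (−3)·D = −9x³ − 21x² − 9x + 9. Remainder: −2x² + x − 2.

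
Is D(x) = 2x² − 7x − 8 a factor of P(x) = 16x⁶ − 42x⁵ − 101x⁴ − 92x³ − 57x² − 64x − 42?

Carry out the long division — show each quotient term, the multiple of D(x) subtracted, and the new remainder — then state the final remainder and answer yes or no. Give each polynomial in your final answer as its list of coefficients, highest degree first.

R = [2, 6], so D(x) is not a factor of P(x). no

Step 1: lead(16x⁶ − 42x⁵ − 101x⁴ − 92x³ − 57x² − 64x − 42) ÷ lead(D) = 16x⁶ ÷ 2x² = 8x⁴. Subtract (8x⁴)·D = 16x⁶ − 56x⁵ − 64x⁴. Remainder: 14x⁵ − 37x⁴ − 92x³ − 57x² − 64x − 42.
Step 2: lead(14x⁵ − 37x⁴ − 92x³ − 57x² − 64x − 42) ÷ lead(D) = 14x⁵ ÷ 2x² = 7x³. Subtract (7x³)·D = 14x⁵ − 49x⁴ − 56x³. Remainder: 12x⁴ − 36x³ − 57x² − 64x − 42.
Step 3: lead(12x⁴ − 36x³ − 57x² − 64x − 42) ÷ lead(D) = 12x⁴ ÷ 2x² = 6x². Subtract (6x²)·D = 12x⁴ − 42x³ − 48x². Remainder: 6x³ − 9x² − 64x − 42.
Step 4: lead(6x³ − 9x² − 64x − 42) ÷ lead(D) = 6x³ ÷ 2x² = 3x. Subtract (3x)·D = 6x³ − 21x² − 24x. Remainder: 12x² − 40x − 42.
Step 5: lead(12x² − 40x − 42) ÷ lead(D) = 12x² ÷ 2x² = 6. Subtract (6)·D = 12x² − 42x − 48. Remainder: 2x + 6.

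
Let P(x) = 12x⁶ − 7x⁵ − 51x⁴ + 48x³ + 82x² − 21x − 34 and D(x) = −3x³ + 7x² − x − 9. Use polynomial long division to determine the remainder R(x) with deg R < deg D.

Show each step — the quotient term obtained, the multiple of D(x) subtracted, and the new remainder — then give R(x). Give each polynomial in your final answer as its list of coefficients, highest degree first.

R = [-7]

Step 1: lead(12x⁶ − 7x⁵ − 51x⁴ + 48x³ + 82x² − 21x − 34) ÷ lead(D) = 12x⁶ ÷ −3x³ = −4x³. Subtract (−4x³)·D = 12x⁶ − 28x⁵ + 4x⁴ + 36x³. Remainder: 21x⁵ − 55x⁴ + 12x³ + 82x² − 21x − 34.
Step 2: lead(21x⁵ − 55x⁴ + 12x³ + 82x² − 21x − 34) ÷ lead(D) = 21x⁵ ÷ −3x³ = −7x². Subtract (−7x²)·D = 21x⁵ − 49x⁴ + 7x³ + 63x². Remainder: −6x⁴ + 5x³ + 19x² − 21x − 34.
Step 3: lead(−6x⁴ + 5x³ + 19x² − 21x − 34) ÷ lead(D) = −6x⁴ ÷ −3x³ = 2x. Subtract (2x)·D = −6x⁴ + 14x³ − 2x² − 18x. Remainder: −9x³ + 21x² − 3x − 34.
Step 4: lead(−9x³ + 21x² − 3x − 34) ÷ lead(D) = −9x³ ÷ −3x³ = 3. Subtract (3)·D = −9x³ + 21x² − 3x − 27. Remainder: −7.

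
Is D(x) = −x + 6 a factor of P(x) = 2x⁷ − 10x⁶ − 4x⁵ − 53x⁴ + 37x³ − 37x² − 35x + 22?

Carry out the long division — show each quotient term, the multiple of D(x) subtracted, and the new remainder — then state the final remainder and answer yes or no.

R(x) = −8, so D(x) is not a factor of P(x). no

Step 1: lead(2x⁷ − 10x⁶ − 4x⁵ − 53x⁴ + 37x³ − 37x² − 35x + 22) ÷ lead(D) = 2x⁷ ÷ −x = −2x⁶. Subtract (−2x⁶)·D = 2x⁷ − 12x⁶. Remainder: 2x⁶ − 4x⁵ − 53x⁴ + 37x³ − 37x² − 35x + 22.
Step 2: lead(2x⁶ − 4x⁵ − 53x⁴ + 37x³ − 37x² − 35x + 22) ÷ lead(D) = 2x⁶ ÷ −x = −2x⁵. Subtract (−2x⁵)·D = 2x⁶ − 12x⁵. Remainder: 8x⁵ − 53x⁴ + 37x³ − 37x² − 35x + 22.
Step 3: lead(8x⁵ − 53x⁴ + 37x³ − 37x² − 35x + 22) ÷ lead(D) = 8x⁵ ÷ −x = −8x⁴. Subtract (−8x⁴)·D = 8x⁵ − 48x⁴. Remainder: −5x⁴ + 37x³ − 37x² − 35x + 22.
Step 4: lead(−5x⁴ + 37x³ − 37x² − 35x + 22) ÷ lead(D) = −5x⁴ ÷ −x = 5x³. Subtract (5x³)·D = −5x⁴ + 30x³. Remainder: 7x³ − 37x² − 35x + 22.
Step 5: lead(7x³ − 37x² − 35x + 22) ÷ lead(D) = 7x³ ÷ −x = −7x². Subtract (−7x²)·D = 7x³ − 42x². Remainder: 5x² − 35x + 22.
Step 6: lead(5x² − 35x + 22) ÷ lead(D) = 5x² ÷ −x = −5x. Subtract (−5x)·D = 5x² − 30x. Remainder: −5x + 22.
Step 7: lead(−5x + 22) ÷ lead(D) = −5x ÷ −x = 5. Subtract (5)·D = −5x + 30. Remainder: −8.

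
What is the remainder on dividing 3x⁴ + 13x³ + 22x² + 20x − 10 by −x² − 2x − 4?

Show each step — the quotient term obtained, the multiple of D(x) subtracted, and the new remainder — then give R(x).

R(x) = 6

Step 1: lead(3x⁴ + 13x³ + 22x² + 20x − 10) ÷ lead(D) = 3x⁴ ÷ −x² = −3x². Subtract (−3x²)·D = 3x⁴ + 6x³ + 12x². Remainder: 7x³ + 10x² + 20x − 10.
Step 2: lead(7x³ + 10x² + 20x − 10) ÷ lead(D) = 7x³ ÷ −x² = −7x. Subtract (−7x)·D = 7x³ + 14x² + 28x. Remainder: −4x² − 8x − 10.
Step 3: lead(−4x² − 8x − 10) ÷ lead(D) = −4x² ÷ −x² = 4. Subtract (4)·D = −4x² − 8x − 16. Remainder: 6.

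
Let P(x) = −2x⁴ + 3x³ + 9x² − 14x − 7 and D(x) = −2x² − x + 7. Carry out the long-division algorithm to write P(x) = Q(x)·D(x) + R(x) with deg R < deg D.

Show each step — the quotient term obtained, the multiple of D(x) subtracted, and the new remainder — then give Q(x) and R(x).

Q(x) = x² − 2x; R(x) = −7

Step 1: lead(−2x⁴ + 3x³ + 9x² − 14x − 7) ÷ lead(D) = −2x⁴ ÷ −2x² = x². Subtract (x²)·D = −2x⁴ − x³ + 7x². Remainder: 4x³ + 2x² − 14x − 7.
Step 2: lead(4x³ + 2x² − 14x − 7) ÷ lead(D) = 4x³ ÷ −2x² = −2x. Subtract (−2x)·D = 4x³ + 2x² − 14x. Remainder: −7.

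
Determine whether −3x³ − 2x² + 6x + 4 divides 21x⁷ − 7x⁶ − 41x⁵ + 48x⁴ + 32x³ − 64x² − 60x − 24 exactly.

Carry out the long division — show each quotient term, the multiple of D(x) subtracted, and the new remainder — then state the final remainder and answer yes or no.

Step 1: lead(21x⁷ − 7x⁶ − 41x⁵ + 48x⁴ + 32x³ − 64x² − 60x − 24) ÷ lead(D) = 21x⁷ ÷ −3x³ = −7x⁴. Subtract (−7x⁴)·D = 21x⁷ + 14x⁶ − 42x⁵ − 28x⁴. Remainder: −21x⁶ + x⁵ + 76x⁴ + 32x³ − 64x² − 60x − 24.
Step 2: lead(−21x⁶ + x⁵ + 76x⁴ + 32x³ − 64x² − 60x − 24) ÷ lead(D) = −21x⁶ ÷ −3x³ = 7x³. Subtract (7x³)·D = −21x⁶ − 14x⁵ + 42x⁴ + 28x³. Remainder: 15x⁵ + 34x⁴ + 4x³ − 64x² − 60x − 24.
Step 3: lead(15x⁵ + 34x⁴ + 4x³ − 64x² − 60x − 24) ÷ lead(D) = 15x⁵ ÷ −3x³ = −5x². Subtract (−5x²)·D = 15x⁵ + 10x⁴ − 30x³ − 20x². Remainder: 24x⁴ + 34x³ − 44x² − 60x − 24.
Step 4: lead(24x⁴ + 34x³ − 44x² − 60x − 24) ÷ lead(D) = 24x⁴ ÷ −3x³ = −8x. Subtract (−8x)·D = 24x⁴ + 16x³ − 48x² − 32x. Remainder: 18x³ + 4x² − 28x − 24.
Step 5: lead(18x³ + 4x² − 28x − 24) ÷ lead(D) = 18x³ ÷ −3x³ = −6. Subtract (−6)·D = 18x³ + 12x² − 36x − 24. Remainder: −8x² + 8x.

R(x) = −8x² + 8x, so D(x) is not a factor of P(x). no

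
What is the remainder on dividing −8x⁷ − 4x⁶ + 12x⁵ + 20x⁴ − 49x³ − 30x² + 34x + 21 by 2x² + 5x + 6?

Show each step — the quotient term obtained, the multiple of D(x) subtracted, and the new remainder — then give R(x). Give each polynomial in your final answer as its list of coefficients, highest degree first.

Step 1: lead(−8x⁷ − 4x⁶ + 12x⁵ + 20x⁴ − 49x³ − 30x² + 34x + 21) ÷ lead(D) = −8x⁷ ÷ 2x² = −4x⁵. Subtract (−4x⁵)·D = −8x⁷ − 20x⁶ − 24x⁵. Remainder: 16x⁶ + 36x⁵ + 20x⁴ − 49x³ − 30x² + 34x + 21.
Step 2: lead(16x⁶ + 36x⁵ + 20x⁴ − 49x³ − 30x² + 34x + 21) ÷ lead(D) = 16x⁶ ÷ 2x² = 8x⁴. Subtract (8x⁴)·D = 16x⁶ + 40x⁵ + 48x⁴. Remainder: −4x⁵ − 28x⁴ − 49x³ − 30x² + 34x + 21.
Step 3: lead(−4x⁵ − 28x⁴ − 49x³ − 30x² + 34x + 21) ÷ lead(D) = −4x⁵ ÷ 2x² = −2x³. Subtract (−2x³)·D = −4x⁵ − 10x⁴ − 12x³. Remainder: −18x⁴ − 37x³ − 30x² + 34x + 21.
Step 4: lead(−18x⁴ − 37x³ − 30x² + 34x + 21) ÷ lead(D) = −18x⁴ ÷ 2x² = −9x². Subtract (−9x²)·D = −18x⁴ − 45x³ − 54x². Remainder: 8x³ + 24x² + 34x + 21.
Step 5: lead(8x³ + 24x² + 34x + 21) ÷ lead(D) = 8x³ ÷ 2x² = 4x. Subtract (4x)·D = 8x³ + 20x² + 24x. Remainder: 4x² + 10x + 21.
Step 6: lead(4x² + 10x + 21) ÷ lead(D) = 4x² ÷ 2x² = 2. Subtract (2)·D = 4x² + 10x + 12. Remainder: 9.

R = [9]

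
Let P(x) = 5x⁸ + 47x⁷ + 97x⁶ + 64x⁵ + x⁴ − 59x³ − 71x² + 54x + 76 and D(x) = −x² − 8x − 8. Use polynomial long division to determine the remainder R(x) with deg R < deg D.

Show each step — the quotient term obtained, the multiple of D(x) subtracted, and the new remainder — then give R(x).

Step 1: lead(5x⁸ + 47x⁷ + 97x⁶ + 64x⁵ + x⁴ − 59x³ − 71x² + 54x + 76) ÷ lead(D) = 5x⁸ ÷ −x² = −5x⁶. Subtract (−5x⁶)·D = 5x⁸ + 40x⁷ + 40x⁶. Remainder: 7x⁷ + 57x⁶ + 64x⁵ + x⁴ − 59x³ − 71x² + 54x + 76.
Step 2: lead(7x⁷ + 57x⁶ + 64x⁵ + x⁴ − 59x³ − 71x² + 54x + 76) ÷ lead(D) = 7x⁷ ÷ −x² = −7x⁵. Subtract (−7x⁵)·D = 7x⁷ + 56x⁶ + 56x⁵. Remainder: x⁶ + 8x⁵ + x⁴ − 59x³ − 71x² + 54x + 76.
Step 3: lead(x⁶ + 8x⁵ + x⁴ − 59x³ − 71x² + 54x + 76) ÷ lead(D) = x⁶ ÷ −x² = −x⁴. Subtract (−x⁴)·D = x⁶ + 8x⁵ + 8x⁴. Remainder: −7x⁴ − 59x³ − 71x² + 54x + 76.
Step 4: lead(−7x⁴ − 59x³ − 71x² + 54x + 76) ÷ lead(D) = −7x⁴ ÷ −x² = 7x². Subtract (7x²)·D = −7x⁴ − 56x³ − 56x². Remainder: −3x³ − 15x² + 54x + 76.
Step 5: lead(−3x³ − 15x² + 54x + 76) ÷ lead(D) = −3x³ ÷ −x² = 3x. Subtract (3x)·D = −3x³ − 24x² − 24x. Remainder: 9x² + 78x + 76.
Step 6: lead(9x² + 78x + 76) ÷ lead(D) = 9x² ÷ −x² = −9. Subtract (−9)·D = 9x² + 72x + 72. Remainder: 6x + 4.

R(x) = 6x + 4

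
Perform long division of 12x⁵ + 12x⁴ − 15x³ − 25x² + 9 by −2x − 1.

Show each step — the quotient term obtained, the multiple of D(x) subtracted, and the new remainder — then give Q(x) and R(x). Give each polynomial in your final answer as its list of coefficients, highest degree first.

Q = [-6, -3, 9, 8, -4]; R = [5]

Step 1: lead(12x⁵ + 12x⁴ − 15x³ − 25x² + 9) ÷ lead(D) = 12x⁵ ÷ −2x = −6x⁴. Subtract (−6x⁴)·D = 12x⁵ + 6x⁴. Remainder: 6x⁴ − 15x³ − 25x² + 9.
Step 2: lead(6x⁴ − 15x³ − 25x² + 9) ÷ lead(D) = 6x⁴ ÷ −2x = −3x³. Subtract (−3x³)·D = 6x⁴ + 3x³. Remainder: −18x³ − 25x² + 9.
Step 3: lead(−18x³ − 25x² + 9) ÷ lead(D) = −18x³ ÷ −2x = 9x². Subtract (9x²)·D = −18x³ − 9x². Remainder: −16x² + 9.
Step 4: lead(−16x² + 9) ÷ lead(D) = −16x² ÷ −2x = 8x. Subtract (8x)·D = −16x² − 8x. Remainder: 8x + 9.
Step 5: lead(8x + 9) ÷ lead(D) = 8x ÷ −2x = −4. Subtract (−4)·D = 8x + 4. Remainder: 5.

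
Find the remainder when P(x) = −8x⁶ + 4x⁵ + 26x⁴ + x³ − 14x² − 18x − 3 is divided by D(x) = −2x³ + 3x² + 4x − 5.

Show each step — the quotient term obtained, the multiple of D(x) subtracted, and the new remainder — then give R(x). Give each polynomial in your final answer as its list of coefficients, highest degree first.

Step 1: lead(−8x⁶ + 4x⁵ + 26x⁴ + x³ − 14x² − 18x − 3) ÷ lead(D) = −8x⁶ ÷ −2x³ = 4x³. Subtract (4x³)·D = −8x⁶ + 12x⁵ + 16x⁴ − 20x³. Remainder: −8x⁵ + 10x⁴ + 21x³ − 14x² − 18x − 3.
Step 2: lead(−8x⁵ + 10x⁴ + 21x³ − 14x² − 18x − 3) ÷ lead(D) = −8x⁵ ÷ −2x³ = 4x². Subtract (4x²)·D = −8x⁵ + 12x⁴ + 16x³ − 20x². Remainder: −2x⁴ + 5x³ + 6x² − 18x − 3.
Step 3: lead(−2x⁴ + 5x³ + 6x² − 18x − 3) ÷ lead(D) = −2x⁴ ÷ −2x³ = x. Subtract (x)·D = −2x⁴ + 3x³ + 4x² − 5x. Remainder: 2x³ + 2x² − 13x − 3.
Step 4: lead(2x³ + 2x² − 13x − 3) ÷ lead(D) = 2x³ ÷ −2x³ = −1. Subtract (−1)·D = 2x³ − 3x² − 4x + 5. Remainder: 5x² − 9x − 8.

R = [5, -9, -8]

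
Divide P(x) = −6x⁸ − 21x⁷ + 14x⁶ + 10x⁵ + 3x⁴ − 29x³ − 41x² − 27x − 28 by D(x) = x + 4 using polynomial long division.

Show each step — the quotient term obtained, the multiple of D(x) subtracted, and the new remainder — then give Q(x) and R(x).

Q(x) = −6x⁷ + 3x⁶ + 2x⁵ + 2x⁴ − 5x³ − 9x² − 5x − 7; R(x) = 0

Step 1: lead(−6x⁸ − 21x⁷ + 14x⁶ + 10x⁵ + 3x⁴ − 29x³ − 41x² − 27x − 28) ÷ lead(D) = −6x⁸ ÷ x = −6x⁷. Subtract (−6x⁷)·D = −6x⁸ − 24x⁷. Remainder: 3x⁷ + 14x⁶ + 10x⁵ + 3x⁴ − 29x³ − 41x² − 27x − 28.
Step 2: lead(3x⁷ + 14x⁶ + 10x⁵ + 3x⁴ − 29x³ − 41x² − 27x − 28) ÷ lead(D) = 3x⁷ ÷ x = 3x⁶. Subtract (3x⁶)·D = 3x⁷ + 12x⁶. Remainder: 2x⁶ + 10x⁵ + 3x⁴ − 29x³ − 41x² − 27x − 28.
Step 3: lead(2x⁶ + 10x⁵ + 3x⁴ − 29x³ − 41x² − 27x − 28) ÷ lead(D) = 2x⁶ ÷ x = 2x⁵. Subtract (2x⁵)·D = 2x⁶ + 8x⁵. Remainder: 2x⁵ + 3x⁴ − 29x³ − 41x² − 27x − 28.
Step 4: lead(2x⁵ + 3x⁴ − 29x³ − 41x² − 27x − 28) ÷ lead(D) = 2x⁵ ÷ x = 2x⁴. Subtract (2x⁴)·D = 2x⁵ + 8x⁴. Remainder: −5x⁴ − 29x³ − 41x² − 27x − 28.
Step 5: lead(−5x⁴ − 29x³ − 41x² − 27x − 28) ÷ lead(D) = −5x⁴ ÷ x = −5x³. Subtract (−5x³)·D = −5x⁴ − 20x³. Remainder: −9x³ − 41x² − 27x − 28.
Step 6: lead(−9x³ − 41x² − 27x − 28) ÷ lead(D) = −9x³ ÷ x = −9x². Subtract (−9x²)·D = −9x³ − 36x². Remainder: −5x² − 27x − 28.
Step 7: lead(−5x² − 27x − 28) ÷ lead(D) = −5x² ÷ x = −5x. Subtract (−5x)·D = −5x² − 20x. Remainder: −7x − 28.
Step 8: lead(−7x − 28) ÷ lead(D) = −7x ÷ x = −7. Subtract (−7)·D = −7x − 28. Remainder: 0.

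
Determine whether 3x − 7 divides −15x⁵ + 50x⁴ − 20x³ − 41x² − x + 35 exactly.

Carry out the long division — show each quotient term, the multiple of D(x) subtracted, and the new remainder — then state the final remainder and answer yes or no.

Step 1: lead(−15x⁵ + 50x⁴ − 20x³ − 41x² − x + 35) ÷ lead(D) = −15x⁵ ÷ 3x = −5x⁴. Subtract (−5x⁴)·D = −15x⁵ + 35x⁴. Remainder: 15x⁴ − 20x³ − 41x² − x + 35.
Step 2: lead(15x⁴ − 20x³ − 41x² − x + 35) ÷ lead(D) = 15x⁴ ÷ 3x = 5x³. Subtract (5x³)·D = 15x⁴ − 35x³. Remainder: 15x³ − 41x² − x + 35.
Step 3: lead(15x³ − 41x² − x + 35) ÷ lead(D) = 15x³ ÷ 3x = 5x². Subtract (5x²)·D = 15x³ − 35x². Remainder: −6x² − x + 35.
Step 4: lead(−6x² − x + 35) ÷ lead(D) = −6x² ÷ 3x = −2x. Subtract (−2x)·D = −6x² + 14x. Remainder: −15x + 35.
Step 5: lead(−15x + 35) ÷ lead(D) = −15x ÷ 3x = −5. Subtract (−5)·D = −15x + 35. Remainder: 0.

R(x) = 0, so D(x) is a factor of P(x). yes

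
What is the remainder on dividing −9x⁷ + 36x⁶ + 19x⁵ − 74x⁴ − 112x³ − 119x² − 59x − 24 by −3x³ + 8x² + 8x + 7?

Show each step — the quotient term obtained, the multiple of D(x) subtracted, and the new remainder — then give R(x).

Step 1: lead(−9x⁷ + 36x⁶ + 19x⁵ − 74x⁴ − 112x³ − 119x² − 59x − 24) ÷ lead(D) = −9x⁷ ÷ −3x³ = 3x⁴. Subtract (3x⁴)·D = −9x⁷ + 24x⁶ + 24x⁵ + 21x⁴. Remainder: 12x⁶ − 5x⁵ − 95x⁴ − 112x³ − 119x² − 59x − 24.
Step 2: lead(12x⁶ − 5x⁵ − 95x⁴ − 112x³ − 119x² − 59x − 24) ÷ lead(D) = 12x⁶ ÷ −3x³ = −4x³. Subtract (−4x³)·D = 12x⁶ − 32x⁵ − 32x⁴ − 28x³. Remainder: 27x⁵ − 63x⁴ − 84x³ − 119x² − 59x − 24.
Step 3: lead(27x⁵ − 63x⁴ − 84x³ − 119x² − 59x − 24) ÷ lead(D) = 27x⁵ ÷ −3x³ = −9x². Subtract (−9x²)·D = 27x⁵ − 72x⁴ − 72x³ − 63x². Remainder: 9x⁴ − 12x³ − 56x² − 59x − 24.
Step 4: lead(9x⁴ − 12x³ − 56x² − 59x − 24) ÷ lead(D) = 9x⁴ ÷ −3x³ = −3x. Subtract (−3x)·D = 9x⁴ − 24x³ − 24x² − 21x. Remainder: 12x³ − 32x² − 38x − 24.
Step 5: lead(12x³ − 32x² − 38x − 24) ÷ lead(D) = 12x³ ÷ −3x³ = −4. Subtract (−4)·D = 12x³ − 32x² − 32x − 28. Remainder: −6x + 4.

R(x) = −6x + 4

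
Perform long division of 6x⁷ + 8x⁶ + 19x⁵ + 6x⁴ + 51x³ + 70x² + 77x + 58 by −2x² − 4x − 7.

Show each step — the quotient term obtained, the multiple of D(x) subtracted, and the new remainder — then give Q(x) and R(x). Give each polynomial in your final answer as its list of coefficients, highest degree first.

Step 1: lead(6x⁷ + 8x⁶ + 19x⁵ + 6x⁴ + 51x³ + 70x² + 77x + 58) ÷ lead(D) = 6x⁷ ÷ −2x² = −3x⁵. Subtract (−3x⁵)·D = 6x⁷ + 12x⁶ + 21x⁵. Remainder: −4x⁶ − 2x⁵ + 6x⁴ + 51x³ + 70x² + 77x + 58.
Step 2: lead(−4x⁶ − 2x⁵ + 6x⁴ + 51x³ + 70x² + 77x + 58) ÷ lead(D) = −4x⁶ ÷ −2x² = 2x⁴. Subtract (2x⁴)·D = −4x⁶ − 8x⁵ − 14x⁴. Remainder: 6x⁵ + 20x⁴ + 51x³ + 70x² + 77x + 58.
Step 3: lead(6x⁵ + 20x⁴ + 51x³ + 70x² + 77x + 58) ÷ lead(D) = 6x⁵ ÷ −2x² = −3x³. Subtract (−3x³)·D = 6x⁵ + 12x⁴ + 21x³. Remainder: 8x⁴ + 30x³ + 70x² + 77x + 58.
Step 4: lead(8x⁴ + 30x³ + 70x² + 77x + 58) ÷ lead(D) = 8x⁴ ÷ −2x² = −4x². Subtract (−4x²)·D = 8x⁴ + 16x³ + 28x². Remainder: 14x³ + 42x² + 77x + 58.
Step 5: lead(14x³ + 42x² + 77x + 58) ÷ lead(D) = 14x³ ÷ −2x² = −7x. Subtract (−7x)·D = 14x³ + 28x² + 49x. Remainder: 14x² + 28x + 58.
Step 6: lead(14x² + 28x + 58) ÷ lead(D) = 14x² ÷ −2x² = −7. Subtract (−7)·D = 14x² + 28x + 49. Remainder: 9.

Q = [-3, 2, -3, -4, -7, -7]; R = [9]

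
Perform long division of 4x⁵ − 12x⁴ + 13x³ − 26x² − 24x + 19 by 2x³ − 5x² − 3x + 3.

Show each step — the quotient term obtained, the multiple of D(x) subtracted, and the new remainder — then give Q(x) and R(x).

Q(x) = 2x² − x + 7; R(x) = −2

Step 1: lead(4x⁵ − 12x⁴ + 13x³ − 26x² − 24x + 19) ÷ lead(D) = 4x⁵ ÷ 2x³ = 2x². Subtract (2x²)·D = 4x⁵ − 10x⁴ − 6x³ + 6x². Remainder: −2x⁴ + 19x³ − 32x² − 24x + 19.
Step 2: lead(−2x⁴ + 19x³ − 32x² − 24x + 19) ÷ lead(D) = −2x⁴ ÷ 2x³ = −x. Subtract (−x)·D = −2x⁴ + 5x³ + 3x² − 3x. Remainder: 14x³ − 35x² − 21x + 19.
Step 3: lead(14x³ − 35x² − 21x + 19) ÷ lead(D) = 14x³ ÷ 2x³ = 7. Subtract (7)·D = 14x³ − 35x² − 21x + 21. Remainder: −2.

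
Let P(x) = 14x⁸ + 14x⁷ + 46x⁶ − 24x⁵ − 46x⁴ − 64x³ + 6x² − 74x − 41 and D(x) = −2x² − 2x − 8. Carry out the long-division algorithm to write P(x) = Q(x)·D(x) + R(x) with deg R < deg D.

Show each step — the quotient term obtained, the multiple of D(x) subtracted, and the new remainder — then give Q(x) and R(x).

Step 1: lead(14x⁸ + 14x⁷ + 46x⁶ − 24x⁵ − 46x⁴ − 64x³ + 6x² − 74x − 41) ÷ lead(D) = 14x⁸ ÷ −2x² = −7x⁶. Subtract (−7x⁶)·D = 14x⁸ + 14x⁷ + 56x⁶. Remainder: −10x⁶ − 24x⁵ − 46x⁴ − 64x³ + 6x² − 74x − 41.
Step 2: lead(−10x⁶ − 24x⁵ − 46x⁴ − 64x³ + 6x² − 74x − 41) ÷ lead(D) = −10x⁶ ÷ −2x² = 5x⁴. Subtract (5x⁴)·D = −10x⁶ − 10x⁵ − 40x⁴. Remainder: −14x⁵ − 6x⁴ − 64x³ + 6x² − 74x − 41.
Step 3: lead(−14x⁵ − 6x⁴ − 64x³ + 6x² − 74x − 41) ÷ lead(D) = −14x⁵ ÷ −2x² = 7x³. Subtract (7x³)·D = −14x⁵ − 14x⁴ − 56x³. Remainder: 8x⁴ − 8x³ + 6x² − 74x − 41.
Step 4: lead(8x⁴ − 8x³ + 6x² − 74x − 41) ÷ lead(D) = 8x⁴ ÷ −2x² = −4x². Subtract (−4x²)·D = 8x⁴ + 8x³ + 32x². Remainder: −16x³ − 26x² − 74x − 41.
Step 5: lead(−16x³ − 26x² − 74x − 41) ÷ lead(D) = −16x³ ÷ −2x² = 8x. Subtract (8x)·D = −16x³ − 16x² − 64x. Remainder: −10x² − 10x − 41.
Step 6: lead(−10x² − 10x − 41) ÷ lead(D) = −10x² ÷ −2x² = 5. Subtract (5)·D = −10x² − 10x − 40. Remainder: −1.

Q(x) = −7x⁶ + 5x⁴ + 7x³ − 4x² + 8x + 5; R(x) = −1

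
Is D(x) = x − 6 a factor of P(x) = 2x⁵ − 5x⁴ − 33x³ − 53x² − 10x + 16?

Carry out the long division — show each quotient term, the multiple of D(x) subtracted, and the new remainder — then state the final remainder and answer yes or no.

Step 1: lead(2x⁵ − 5x⁴ − 33x³ − 53x² − 10x + 16) ÷ lead(D) = 2x⁵ ÷ x = 2x⁴. Subtract (2x⁴)·D = 2x⁵ − 12x⁴. Remainder: 7x⁴ − 33x³ − 53x² − 10x + 16.
Step 2: lead(7x⁴ − 33x³ − 53x² − 10x + 16) ÷ lead(D) = 7x⁴ ÷ x = 7x³. Subtract (7x³)·D = 7x⁴ − 42x³. Remainder: 9x³ − 53x² − 10x + 16.
Step 3: lead(9x³ − 53x² − 10x + 16) ÷ lead(D) = 9x³ ÷ x = 9x². Subtract (9x²)·D = 9x³ − 54x². Remainder: x² − 10x + 16.
Step 4: lead(x² − 10x + 16) ÷ lead(D) = x² ÷ x = x. Subtract (x)·D = x² − 6x. Remainder: −4x + 16.
Step 5: lead(−4x + 16) ÷ lead(D) = −4x ÷ x = −4. Subtract (−4)·D = −4x + 24. Remainder: −8.

R(x) = −8, so D(x) is not a factor of P(x). no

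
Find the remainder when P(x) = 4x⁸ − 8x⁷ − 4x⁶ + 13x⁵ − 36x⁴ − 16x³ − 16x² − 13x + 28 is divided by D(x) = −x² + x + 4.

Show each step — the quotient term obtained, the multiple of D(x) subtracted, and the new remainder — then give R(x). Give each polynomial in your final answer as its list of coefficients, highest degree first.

R = [0]

Step 1: lead(4x⁸ − 8x⁷ − 4x⁶ + 13x⁵ − 36x⁴ − 16x³ − 16x² − 13x + 28) ÷ lead(D) = 4x⁸ ÷ −x² = −4x⁶. Subtract (−4x⁶)·D = 4x⁸ − 4x⁷ − 16x⁶. Remainder: −4x⁷ + 12x⁶ + 13x⁵ − 36x⁴ − 16x³ − 16x² − 13x + 28.
Step 2: lead(−4x⁷ + 12x⁶ + 13x⁵ − 36x⁴ − 16x³ − 16x² − 13x + 28) ÷ lead(D) = −4x⁷ ÷ −x² = 4x⁵. Subtract (4x⁵)·D = −4x⁷ + 4x⁶ + 16x⁵. Remainder: 8x⁶ − 3x⁵ − 36x⁴ − 16x³ − 16x² − 13x + 28.
Step 3: lead(8x⁶ − 3x⁵ − 36x⁴ − 16x³ − 16x² − 13x + 28) ÷ lead(D) = 8x⁶ ÷ −x² = −8x⁴. Subtract (−8x⁴)·D = 8x⁶ − 8x⁵ − 32x⁴. Remainder: 5x⁵ − 4x⁴ − 16x³ − 16x² − 13x + 28.
Step 4: lead(5x⁵ − 4x⁴ − 16x³ − 16x² − 13x + 28) ÷ lead(D) = 5x⁵ ÷ −x² = −5x³. Subtract (−5x³)·D = 5x⁵ − 5x⁴ − 20x³. Remainder: x⁴ + 4x³ − 16x² − 13x + 28.
Step 5: lead(x⁴ + 4x³ − 16x² − 13x + 28) ÷ lead(D) = x⁴ ÷ −x² = −x². Subtract (−x²)·D = x⁴ − x³ − 4x². Remainder: 5x³ − 12x² − 13x + 28.
Step 6: lead(5x³ − 12x² − 13x + 28) ÷ lead(D) = 5x³ ÷ −x² = −5x. Subtract (−5x)·D = 5x³ − 5x² − 20x. Remainder: −7x² + 7x + 28.
Step 7: lead(−7x² + 7x + 28) ÷ lead(D) = −7x² ÷ −x² = 7. Subtract (7)·D = −7x² + 7x + 28. Remainder: 0.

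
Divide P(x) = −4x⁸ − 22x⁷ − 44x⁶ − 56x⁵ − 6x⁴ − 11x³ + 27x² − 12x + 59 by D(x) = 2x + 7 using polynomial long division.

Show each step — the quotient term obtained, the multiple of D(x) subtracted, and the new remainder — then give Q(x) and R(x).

Step 1: lead(−4x⁸ − 22x⁷ − 44x⁶ − 56x⁵ − 6x⁴ − 11x³ + 27x² − 12x + 59) ÷ lead(D) = −4x⁸ ÷ 2x = −2x⁷. Subtract (−2x⁷)·D = −4x⁸ − 14x⁷. Remainder: −8x⁷ − 44x⁶ − 56x⁵ − 6x⁴ − 11x³ + 27x² − 12x + 59.
Step 2: lead(−8x⁷ − 44x⁶ − 56x⁵ − 6x⁴ − 11x³ + 27x² − 12x + 59) ÷ lead(D) = −8x⁷ ÷ 2x = −4x⁶. Subtract (−4x⁶)·D = −8x⁷ − 28x⁶. Remainder: −16x⁶ − 56x⁵ − 6x⁴ − 11x³ + 27x² − 12x + 59.
Step 3: lead(−16x⁶ − 56x⁵ − 6x⁴ − 11x³ + 27x² − 12x + 59) ÷ lead(D) = −16x⁶ ÷ 2x = −8x⁵. Subtract (−8x⁵)·D = −16x⁶ − 56x⁵. Remainder: −6x⁴ − 11x³ + 27x² − 12x + 59.
Step 4: lead(−6x⁴ − 11x³ + 27x² − 12x + 59) ÷ lead(D) = −6x⁴ ÷ 2x = −3x³. Subtract (−3x³)·D = −6x⁴ − 21x³. Remainder: 10x³ + 27x² − 12x + 59.
Step 5: lead(10x³ + 27x² − 12x + 59) ÷ lead(D) = 10x³ ÷ 2x = 5x². Subtract (5x²)·D = 10x³ + 35x². Remainder: −8x² − 12x + 59.
Step 6: lead(−8x² − 12x + 59) ÷ lead(D) = −8x² ÷ 2x = −4x. Subtract (−4x)·D = −8x² − 28x. Remainder: 16x + 59.
Step 7: lead(16x + 59) ÷ lead(D) = 16x ÷ 2x = 8. Subtract (8)·D = 16x + 56. Remainder: 3.

Q(x) = −2x⁷ − 4x⁶ − 8x⁵ − 3x³ + 5x² − 4x + 8; R(x) = 3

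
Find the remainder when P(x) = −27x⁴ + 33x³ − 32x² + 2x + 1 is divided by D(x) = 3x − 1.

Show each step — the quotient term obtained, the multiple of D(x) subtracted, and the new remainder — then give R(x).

Step 1: lead(−27x⁴ + 33x³ − 32x² + 2x + 1) ÷ lead(D) = −27x⁴ ÷ 3x = −9x³. Subtract (−9x³)·D = −27x⁴ + 9x³. Remainder: 24x³ − 32x² + 2x + 1.
Step 2: lead(24x³ − 32x² + 2x + 1) ÷ lead(D) = 24x³ ÷ 3x = 8x². Subtract (8x²)·D = 24x³ − 8x². Remainder: −24x² + 2x + 1.
Step 3: lead(−24x² + 2x + 1) ÷ lead(D) = −24x² ÷ 3x = −8x. Subtract (−8x)·D = −24x² + 8x. Remainder: −6x + 1.
Step 4: lead(−6x + 1) ÷ lead(D) = −6x ÷ 3x = −2. Subtract (−2)·D = −6x + 2. Remainder: −1.

R(x) = −1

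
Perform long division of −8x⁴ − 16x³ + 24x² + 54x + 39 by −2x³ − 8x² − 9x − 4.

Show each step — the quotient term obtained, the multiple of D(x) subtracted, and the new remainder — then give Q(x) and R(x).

Step 1: lead(−8x⁴ − 16x³ + 24x² + 54x + 39) ÷ lead(D) = −8x⁴ ÷ −2x³ = 4x. Subtract (4x)·D = −8x⁴ − 32x³ − 36x² − 16x. Remainder: 16x³ + 60x² + 70x + 39.
Step 2: lead(16x³ + 60x² + 70x + 39) ÷ lead(D) = 16x³ ÷ −2x³ = −8. Subtract (−8)·D = 16x³ + 64x² + 72x + 32. Remainder: −4x² − 2x + 7.

Q(x) = 4x − 8; R(x) = −4x² − 2x + 7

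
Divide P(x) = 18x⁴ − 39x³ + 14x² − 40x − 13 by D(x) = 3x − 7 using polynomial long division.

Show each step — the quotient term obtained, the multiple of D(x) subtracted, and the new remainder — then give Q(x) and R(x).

Q(x) = 6x³ + x² + 7x + 3; R(x) = 8

Step 1: lead(18x⁴ − 39x³ + 14x² − 40x − 13) ÷ lead(D) = 18x⁴ ÷ 3x = 6x³. Subtract (6x³)·D = 18x⁴ − 42x³. Remainder: 3x³ + 14x² − 40x − 13.
Step 2: lead(3x³ + 14x² − 40x − 13) ÷ lead(D) = 3x³ ÷ 3x = x². Subtract (x²)·D = 3x³ − 7x². Remainder: 21x² − 40x − 13.
Step 3: lead(21x² − 40x − 13) ÷ lead(D) = 21x² ÷ 3x = 7x. Subtract (7x)·D = 21x² − 49x. Remainder: 9x − 13.
Step 4: lead(9x − 13) ÷ lead(D) = 9x ÷ 3x = 3. Subtract (3)·D = 9x − 21. Remainder: 8.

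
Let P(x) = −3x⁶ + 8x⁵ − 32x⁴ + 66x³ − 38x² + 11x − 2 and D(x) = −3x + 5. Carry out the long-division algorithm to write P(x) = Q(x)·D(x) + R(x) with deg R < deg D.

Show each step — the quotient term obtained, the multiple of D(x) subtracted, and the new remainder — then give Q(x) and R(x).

Step 1: lead(−3x⁶ + 8x⁵ − 32x⁴ + 66x³ − 38x² + 11x − 2) ÷ lead(D) = −3x⁶ ÷ −3x = x⁵. Subtract (x⁵)·D = −3x⁶ + 5x⁵. Remainder: 3x⁵ − 32x⁴ + 66x³ − 38x² + 11x − 2.
Step 2: lead(3x⁵ − 32x⁴ + 66x³ − 38x² + 11x − 2) ÷ lead(D) = 3x⁵ ÷ −3x = −x⁴. Subtract (−x⁴)·D = 3x⁵ − 5x⁴. Remainder: −27x⁴ + 66x³ − 38x² + 11x − 2.
Step 3: lead(−27x⁴ + 66x³ − 38x² + 11x − 2) ÷ lead(D) = −27x⁴ ÷ −3x = 9x³. Subtract (9x³)·D = −27x⁴ + 45x³. Remainder: 21x³ − 38x² + 11x − 2.
Step 4: lead(21x³ − 38x² + 11x − 2) ÷ lead(D) = 21x³ ÷ −3x = −7x². Subtract (−7x²)·D = 21x³ − 35x². Remainder: −3x² + 11x − 2.
Step 5: lead(−3x² + 11x − 2) ÷ lead(D) = −3x² ÷ −3x = x. Subtract (x)·D = −3x² + 5x. Remainder: 6x − 2.
Step 6: lead(6x − 2) ÷ lead(D) = 6x ÷ −3x = −2. Subtract (−2)·D = 6x − 10. Remainder: 8.

Q(x) = x⁵ − x⁴ + 9x³ − 7x² + x − 2; R(x) = 8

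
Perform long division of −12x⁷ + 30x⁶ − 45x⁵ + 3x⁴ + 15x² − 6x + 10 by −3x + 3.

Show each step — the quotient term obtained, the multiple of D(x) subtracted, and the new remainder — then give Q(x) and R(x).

Q(x) = 4x⁶ − 6x⁵ + 9x⁴ + 8x³ + 8x² + 3x + 5; R(x) = −5

Step 1: lead(−12x⁷ + 30x⁶ − 45x⁵ + 3x⁴ + 15x² − 6x + 10) ÷ lead(D) = −12x⁷ ÷ −3x = 4x⁶. Subtract (4x⁶)·D = −12x⁷ + 12x⁶. Remainder: 18x⁶ − 45x⁵ + 3x⁴ + 15x² − 6x + 10.
Step 2: lead(18x⁶ − 45x⁵ + 3x⁴ + 15x² − 6x + 10) ÷ lead(D) = 18x⁶ ÷ −3x = −6x⁵. Subtract (−6x⁵)·D = 18x⁶ − 18x⁵. Remainder: −27x⁵ + 3x⁴ + 15x² − 6x + 10.
Step 3: lead(−27x⁵ + 3x⁴ + 15x² − 6x + 10) ÷ lead(D) = −27x⁵ ÷ −3x = 9x⁴. Subtract (9x⁴)·D = −27x⁵ + 27x⁴. Remainder: −24x⁴ + 15x² − 6x + 10.
Step 4: lead(−24x⁴ + 15x² − 6x + 10) ÷ lead(D) = −24x⁴ ÷ −3x = 8x³. Subtract (8x³)·D = −24x⁴ + 24x³. Remainder: −24x³ + 15x² − 6x + 10.
Step 5: lead(−24x³ + 15x² − 6x + 10) ÷ lead(D) = −24x³ ÷ −3x = 8x². Subtract (8x²)·D = −24x³ + 24x². Remainder: −9x² − 6x + 10.
Step 6: lead(−9x² − 6x + 10) ÷ lead(D) = −9x² ÷ −3x = 3x. Subtract (3x)·D = −9x² + 9x. Remainder: −15x + 10.
Step 7: lead(−15x + 10) ÷ lead(D) = −15x ÷ −3x = 5. Subtract (5)·D = −15x + 15. Remainder: −5.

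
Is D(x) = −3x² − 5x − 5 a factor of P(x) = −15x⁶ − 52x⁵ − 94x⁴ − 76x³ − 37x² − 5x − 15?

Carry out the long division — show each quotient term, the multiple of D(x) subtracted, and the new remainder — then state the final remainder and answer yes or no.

Step 1: lead(−15x⁶ − 52x⁵ − 94x⁴ − 76x³ − 37x² − 5x − 15) ÷ lead(D) = −15x⁶ ÷ −3x² = 5x⁴. Subtract (5x⁴)·D = −15x⁶ − 25x⁵ − 25x⁴. Remainder: −27x⁵ − 69x⁴ − 76x³ − 37x² − 5x − 15.
Step 2: lead(−27x⁵ − 69x⁴ − 76x³ − 37x² − 5x − 15) ÷ lead(D) = −27x⁵ ÷ −3x² = 9x³. Subtract (9x³)·D = −27x⁵ − 45x⁴ − 45x³. Remainder: −24x⁴ − 31x³ − 37x² − 5x − 15.
Step 3: lead(−24x⁴ − 31x³ − 37x² − 5x − 15) ÷ lead(D) = −24x⁴ ÷ −3x² = 8x². Subtract (8x²)·D = −24x⁴ − 40x³ − 40x². Remainder: 9x³ + 3x² − 5x − 15.
Step 4: lead(9x³ + 3x² − 5x − 15) ÷ lead(D) = 9x³ ÷ −3x² = −3x. Subtract (−3x)·D = 9x³ + 15x² + 15x. Remainder: −12x² − 20x − 15.
Step 5: lead(−12x² − 20x − 15) ÷ lead(D) = −12x² ÷ −3x² = 4. Subtract (4)·D = −12x² − 20x − 20. Remainder: 5.

R(x) = 5, so D(x) is not a factor of P(x). no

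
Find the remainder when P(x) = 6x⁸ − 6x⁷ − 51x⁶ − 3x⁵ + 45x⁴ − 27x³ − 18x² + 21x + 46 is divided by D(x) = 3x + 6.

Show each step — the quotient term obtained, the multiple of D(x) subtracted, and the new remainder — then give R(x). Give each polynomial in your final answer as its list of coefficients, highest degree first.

Step 1: lead(6x⁸ − 6x⁷ − 51x⁶ − 3x⁵ + 45x⁴ − 27x³ − 18x² + 21x + 46) ÷ lead(D) = 6x⁸ ÷ 3x = 2x⁷. Subtract (2x⁷)·D = 6x⁸ + 12x⁷. Remainder: −18x⁷ − 51x⁶ − 3x⁵ + 45x⁴ − 27x³ − 18x² + 21x + 46.
Step 2: lead(−18x⁷ − 51x⁶ − 3x⁵ + 45x⁴ − 27x³ − 18x² + 21x + 46) ÷ lead(D) = −18x⁷ ÷ 3x = −6x⁶. Subtract (−6x⁶)·D = −18x⁷ − 36x⁶. Remainder: −15x⁶ − 3x⁵ + 45x⁴ − 27x³ − 18x² + 21x + 46.
Step 3: lead(−15x⁶ − 3x⁵ + 45x⁴ − 27x³ − 18x² + 21x + 46) ÷ lead(D) = −15x⁶ ÷ 3x = −5x⁵. Subtract (−5x⁵)·D = −15x⁶ − 30x⁵. Remainder: 27x⁵ + 45x⁴ − 27x³ − 18x² + 21x + 46.
Step 4: lead(27x⁵ + 45x⁴ − 27x³ − 18x² + 21x + 46) ÷ lead(D) = 27x⁵ ÷ 3x = 9x⁴. Subtract (9x⁴)·D = 27x⁵ + 54x⁴. Remainder: −9x⁴ − 27x³ − 18x² + 21x + 46.
Step 5: lead(−9x⁴ − 27x³ − 18x² + 21x + 46) ÷ lead(D) = −9x⁴ ÷ 3x = −3x³. Subtract (−3x³)·D = −9x⁴ − 18x³. Remainder: −9x³ − 18x² + 21x + 46.
Step 6: lead(−9x³ − 18x² + 21x + 46) ÷ lead(D) = −9x³ ÷ 3x = −3x². Subtract (−3x²)·D = −9x³ − 18x². Remainder: 21x + 46.
Step 7: lead(21x + 46) ÷ lead(D) = 21x ÷ 3x = 7. Subtract (7)·D = 21x + 42. Remainder: 4.

R = [4]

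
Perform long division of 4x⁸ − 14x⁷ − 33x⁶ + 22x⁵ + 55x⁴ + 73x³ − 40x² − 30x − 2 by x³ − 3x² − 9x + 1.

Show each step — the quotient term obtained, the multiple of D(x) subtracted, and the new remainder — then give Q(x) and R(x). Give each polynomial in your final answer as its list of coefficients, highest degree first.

Q = [4, -2, -3, -9, 3, 4]; R = [8, 3, -6]

Step 1: lead(4x⁸ − 14x⁷ − 33x⁶ + 22x⁵ + 55x⁴ + 73x³ − 40x² − 30x − 2) ÷ lead(D) = 4x⁸ ÷ x³ = 4x⁵. Subtract (4x⁵)·D = 4x⁸ − 12x⁷ − 36x⁶ + 4x⁵. Remainder: −2x⁷ + 3x⁶ + 18x⁵ + 55x⁴ + 73x³ − 40x² − 30x − 2.
Step 2: lead(−2x⁷ + 3x⁶ + 18x⁵ + 55x⁴ + 73x³ − 40x² − 30x − 2) ÷ lead(D) = −2x⁷ ÷ x³ = −2x⁴. Subtract (−2x⁴)·D = −2x⁷ + 6x⁶ + 18x⁵ − 2x⁴. Remainder: −3x⁶ + 57x⁴ + 73x³ − 40x² − 30x − 2.
Step 3: lead(−3x⁶ + 57x⁴ + 73x³ − 40x² − 30x − 2) ÷ lead(D) = −3x⁶ ÷ x³ = −3x³. Subtract (−3x³)·D = −3x⁶ + 9x⁵ + 27x⁴ − 3x³. Remainder: −9x⁵ + 30x⁴ + 76x³ − 40x² − 30x − 2.
Step 4: lead(−9x⁵ + 30x⁴ + 76x³ − 40x² − 30x − 2) ÷ lead(D) = −9x⁵ ÷ x³ = −9x². Subtract (−9x²)·D = −9x⁵ + 27x⁴ + 81x³ − 9x². Remainder: 3x⁴ − 5x³ − 31x² − 30x − 2.
Step 5: lead(3x⁴ − 5x³ − 31x² − 30x − 2) ÷ lead(D) = 3x⁴ ÷ x³ = 3x. Subtract (3x)·D = 3x⁴ − 9x³ − 27x² + 3x. Remainder: 4x³ − 4x² − 33x − 2.
Step 6: lead(4x³ − 4x² − 33x − 2) ÷ lead(D) = 4x³ ÷ x³ = 4. Subtract (4)·D = 4x³ − 12x² − 36x + 4. Remainder: 8x² + 3x − 6.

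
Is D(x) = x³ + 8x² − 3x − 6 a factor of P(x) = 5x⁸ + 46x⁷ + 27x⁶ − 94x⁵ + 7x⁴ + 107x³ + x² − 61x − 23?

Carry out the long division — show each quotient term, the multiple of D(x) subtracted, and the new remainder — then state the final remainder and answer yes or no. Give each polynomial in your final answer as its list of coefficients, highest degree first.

Step 1: lead(5x⁸ + 46x⁷ + 27x⁶ − 94x⁵ + 7x⁴ + 107x³ + x² − 61x − 23) ÷ lead(D) = 5x⁸ ÷ x³ = 5x⁵. Subtract (5x⁵)·D = 5x⁸ + 40x⁷ − 15x⁶ − 30x⁵. Remainder: 6x⁷ + 42x⁶ − 64x⁵ + 7x⁴ + 107x³ + x² − 61x − 23.
Step 2: lead(6x⁷ + 42x⁶ − 64x⁵ + 7x⁴ + 107x³ + x² − 61x − 23) ÷ lead(D) = 6x⁷ ÷ x³ = 6x⁴. Subtract (6x⁴)·D = 6x⁷ + 48x⁶ − 18x⁵ − 36x⁴. Remainder: −6x⁶ − 46x⁵ + 43x⁴ + 107x³ + x² − 61x − 23.
Step 3: lead(−6x⁶ − 46x⁵ + 43x⁴ + 107x³ + x² − 61x − 23) ÷ lead(D) = −6x⁶ ÷ x³ = −6x³. Subtract (−6x³)·D = −6x⁶ − 48x⁵ + 18x⁴ + 36x³. Remainder: 2x⁵ + 25x⁴ + 71x³ + x² − 61x − 23.
Step 4: lead(2x⁵ + 25x⁴ + 71x³ + x² − 61x − 23) ÷ lead(D) = 2x⁵ ÷ x³ = 2x². Subtract (2x²)·D = 2x⁵ + 16x⁴ − 6x³ − 12x². Remainder: 9x⁴ + 77x³ + 13x² − 61x − 23.
Step 5: lead(9x⁴ + 77x³ + 13x² − 61x − 23) ÷ lead(D) = 9x⁴ ÷ x³ = 9x. Subtract (9x)·D = 9x⁴ + 72x³ − 27x² − 54x. Remainder: 5x³ + 40x² − 7x − 23.
Step 6: lead(5x³ + 40x² − 7x − 23) ÷ lead(D) = 5x³ ÷ x³ = 5. Subtract (5)·D = 5x³ + 40x² − 15x − 30. Remainder: 8x + 7.

R = [8, 7], so D(x) is not a factor of P(x). no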